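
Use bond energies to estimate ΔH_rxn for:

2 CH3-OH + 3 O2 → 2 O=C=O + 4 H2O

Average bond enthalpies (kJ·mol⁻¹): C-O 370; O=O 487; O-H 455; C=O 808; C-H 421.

ΔH ≈ −1235 kJ

Bonds broken (reactants):
  C-H: 6 × 421 = 2526
  C-O: 2 × 370 = 740
  O-H: 2 × 455 = 910
  O=O: 3 × 487 = 1461
  Σ(broken) = 5637 kJ
Bonds formed (products):
  C=O: 4 × 808 = 3232
  O-H: 8 × 455 = 3640
  Σ(formed) = 6872 kJ
ΔH = Σ(broken) − Σ(formed) = 5637 − 6872 = −1235 kJ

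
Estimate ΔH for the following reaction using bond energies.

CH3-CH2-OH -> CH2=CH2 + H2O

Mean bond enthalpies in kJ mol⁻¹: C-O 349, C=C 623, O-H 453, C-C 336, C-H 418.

Bonds broken (reactants):
  C-C: 1 × 336 = 336
  C-H: 5 × 418 = 2090
  C-O: 1 × 349 = 349
  O-H: 1 × 453 = 453
  Σ(broken) = 3228 kJ
Bonds formed (products):
  C-H: 4 × 418 = 1672
  C=C: 1 × 623 = 623
  O-H: 2 × 453 = 906
  Σ(formed) = 3201 kJ
ΔH = Σ(broken) − Σ(formed) = 3228 − 3201 = +27 kJ

ΔH ≈ +27 kJ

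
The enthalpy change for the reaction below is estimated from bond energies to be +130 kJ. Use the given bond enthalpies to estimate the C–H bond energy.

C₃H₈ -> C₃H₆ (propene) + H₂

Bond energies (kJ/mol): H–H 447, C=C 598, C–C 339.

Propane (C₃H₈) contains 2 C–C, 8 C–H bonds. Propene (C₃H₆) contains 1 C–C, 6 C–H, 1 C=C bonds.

Let D be the C–H bond energy.
Σ(broken) = 2×339 + 8×D = 678 + 8D
Σ(formed) = 1×339 + 6×D + 1×598 + 1×447 = 1384 + 6D
ΔH = Σ(broken) − Σ(formed) = (678 + 8D) − (1384 + 6D) = −706 + 2D
Setting this equal to +130 kJ gives 2D = 836, so D = 418 kJ/mol.

D(C–H) ≈ 418 kJ/mol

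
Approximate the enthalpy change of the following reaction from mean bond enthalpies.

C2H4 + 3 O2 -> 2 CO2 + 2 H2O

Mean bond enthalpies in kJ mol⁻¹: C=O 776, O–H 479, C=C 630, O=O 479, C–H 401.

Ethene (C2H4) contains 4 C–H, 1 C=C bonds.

ΔH ≈ −1349 kJ

Bonds broken (reactants):
  C–H: 4 × 401 = 1604
  C=C: 1 × 630 = 630
  O=O: 3 × 479 = 1437
  Σ(broken) = 3671 kJ
Bonds formed (products):
  C=O: 4 × 776 = 3104
  O–H: 4 × 479 = 1916
  Σ(formed) = 5020 kJ
ΔH = Σ(broken) − Σ(formed) = 3671 − 5020 = −1349 kJ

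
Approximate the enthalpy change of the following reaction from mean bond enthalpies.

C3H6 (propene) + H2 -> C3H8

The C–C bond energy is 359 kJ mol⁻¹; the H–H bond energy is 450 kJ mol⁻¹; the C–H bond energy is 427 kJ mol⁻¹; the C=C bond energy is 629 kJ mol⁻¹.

ΔH ≈ −134 kJ

Bonds broken (reactants):
  C–C: 1 × 359 = 359
  C–H: 6 × 427 = 2562
  C=C: 1 × 629 = 629
  H–H: 1 × 450 = 450
  Σ(broken) = 4000 kJ
Bonds formed (products):
  C–C: 2 × 359 = 718
  C–H: 8 × 427 = 3416
  Σ(formed) = 4134 kJ
ΔH = Σ(broken) − Σ(formed) = 4000 − 4134 = −134 kJ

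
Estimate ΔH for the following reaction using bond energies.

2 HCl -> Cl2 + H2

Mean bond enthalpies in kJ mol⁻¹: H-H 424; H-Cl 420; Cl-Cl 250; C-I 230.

Bonds broken (reactants):
  H-Cl: 2 × 420 = 840
  Σ(broken) = 840 kJ
Bonds formed (products):
  Cl-Cl: 1 × 250 = 250
  H-H: 1 × 424 = 424
  Σ(formed) = 674 kJ
ΔH = Σ(broken) − Σ(formed) = 840 − 674 = +166 kJ

ΔH ≈ +166 kJ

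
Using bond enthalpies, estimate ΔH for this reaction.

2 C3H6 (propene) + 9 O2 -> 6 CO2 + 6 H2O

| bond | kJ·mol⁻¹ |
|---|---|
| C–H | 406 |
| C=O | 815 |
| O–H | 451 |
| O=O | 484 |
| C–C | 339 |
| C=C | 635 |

Bonds broken (reactants):
  C–C: 2 × 339 = 678
  C–H: 12 × 406 = 4872
  C=C: 2 × 635 = 1270
  O=O: 9 × 484 = 4356
  Σ(broken) = 11176 kJ
Bonds formed (products):
  C=O: 12 × 815 = 9780
  O–H: 12 × 451 = 5412
  Σ(formed) = 15192 kJ
ΔH = Σ(broken) − Σ(formed) = 11176 − 15192 = −4016 kJ

ΔH ≈ −4016 kJ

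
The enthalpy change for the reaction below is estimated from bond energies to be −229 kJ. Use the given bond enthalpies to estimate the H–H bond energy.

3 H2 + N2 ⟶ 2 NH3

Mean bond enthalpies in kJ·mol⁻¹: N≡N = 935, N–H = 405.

Let D be the H–H bond energy.
Σ(broken) = 3×D + 1×935 = 935 + 3D
Σ(formed) = 6×405 = 2430
ΔH = Σ(broken) − Σ(formed) = (935 + 3D) − (2430) = −1495 + 3D
Setting this equal to −229 kJ gives 3D = 1266, so D = 422 kJ/mol.

D(H–H) ≈ 422 kJ/mol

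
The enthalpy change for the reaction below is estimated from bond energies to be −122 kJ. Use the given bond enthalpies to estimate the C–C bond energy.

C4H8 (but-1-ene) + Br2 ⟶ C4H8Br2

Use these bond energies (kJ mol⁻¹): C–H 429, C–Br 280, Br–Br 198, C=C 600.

D(C–C) ≈ 360 kJ/mol

Let D be the C–C bond energy.
Σ(broken) = 1×198 + 2×D + 8×429 + 1×600 = 4230 + 2D
Σ(formed) = 2×280 + 3×D + 8×429 = 3992 + 3D
ΔH = Σ(broken) − Σ(formed) = (4230 + 2D) − (3992 + 3D) = +238 − D
Setting this equal to −122 kJ gives D = 360 kJ/mol.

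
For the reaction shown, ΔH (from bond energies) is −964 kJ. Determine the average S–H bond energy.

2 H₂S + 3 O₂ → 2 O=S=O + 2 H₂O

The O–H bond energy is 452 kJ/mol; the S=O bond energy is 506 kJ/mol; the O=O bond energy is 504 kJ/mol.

Let D be the S–H bond energy.
Σ(broken) = 3×504 + 4×D = 1512 + 4D
Σ(formed) = 4×452 + 4×506 = 3832
ΔH = Σ(broken) − Σ(formed) = (1512 + 4D) − (3832) = −2320 + 4D
Setting this equal to −964 kJ gives 4D = 1356, so D = 339 kJ/mol.

D(S–H) ≈ 339 kJ/mol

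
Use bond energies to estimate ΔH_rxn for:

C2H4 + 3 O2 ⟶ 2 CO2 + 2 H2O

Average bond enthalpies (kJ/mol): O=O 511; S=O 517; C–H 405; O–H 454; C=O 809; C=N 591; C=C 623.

ΔH ≈ −1276 kJ

Bonds broken (reactants):
  C–H: 4 × 405 = 1620
  C=C: 1 × 623 = 623
  O=O: 3 × 511 = 1533
  Σ(broken) = 3776 kJ
Bonds formed (products):
  C=O: 4 × 809 = 3236
  O–H: 4 × 454 = 1816
  Σ(formed) = 5052 kJ
ΔH = Σ(broken) − Σ(formed) = 3776 − 5052 = −1276 kJ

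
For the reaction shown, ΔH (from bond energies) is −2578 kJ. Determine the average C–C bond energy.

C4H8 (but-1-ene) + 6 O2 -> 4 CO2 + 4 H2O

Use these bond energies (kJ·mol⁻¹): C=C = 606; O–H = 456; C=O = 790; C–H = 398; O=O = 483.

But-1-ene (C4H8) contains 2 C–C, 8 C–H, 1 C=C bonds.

D(C–C) ≈ 351 kJ/mol

Let D be the C–C bond energy.
Σ(broken) = 2×D + 8×398 + 1×606 + 6×483 = 6688 + 2D
Σ(formed) = 8×790 + 8×456 = 9968
ΔH = Σ(broken) − Σ(formed) = (6688 + 2D) − (9968) = −3280 + 2D
Setting this equal to −2578 kJ gives 2D = 702, so D = 351 kJ/mol.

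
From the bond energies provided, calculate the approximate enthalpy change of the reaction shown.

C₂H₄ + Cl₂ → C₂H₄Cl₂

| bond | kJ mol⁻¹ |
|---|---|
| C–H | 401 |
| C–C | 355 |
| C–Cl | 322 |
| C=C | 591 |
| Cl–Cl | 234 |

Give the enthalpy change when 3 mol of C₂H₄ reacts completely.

Bonds broken (reactants):
  C–H: 4 × 401 = 1604
  C=C: 1 × 591 = 591
  Cl–Cl: 1 × 234 = 234
  Σ(broken) = 2429 kJ
Bonds formed (products):
  C–C: 1 × 355 = 355
  C–Cl: 2 × 322 = 644
  C–H: 4 × 401 = 1604
  Σ(formed) = 2603 kJ
ΔH = Σ(broken) − Σ(formed) = 2429 − 2603 = −174 kJ
For 3× the reaction as written: 3 × (−174) = −522 kJ

ΔH = −522 kJ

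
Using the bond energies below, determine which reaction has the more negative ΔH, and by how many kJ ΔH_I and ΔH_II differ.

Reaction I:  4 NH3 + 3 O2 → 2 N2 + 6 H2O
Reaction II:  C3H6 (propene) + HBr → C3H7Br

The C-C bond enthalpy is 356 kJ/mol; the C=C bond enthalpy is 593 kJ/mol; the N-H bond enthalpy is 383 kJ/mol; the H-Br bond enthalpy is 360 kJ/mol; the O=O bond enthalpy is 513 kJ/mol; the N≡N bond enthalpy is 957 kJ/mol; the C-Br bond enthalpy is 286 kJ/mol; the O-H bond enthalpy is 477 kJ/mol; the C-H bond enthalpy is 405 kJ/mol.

Reaction I, by 1409 kJ

Reaction I:
  Bonds broken (reactants):
    N-H: 12 × 383 = 4596
    O=O: 3 × 513 = 1539
    Σ(broken) = 6135 kJ
  Bonds formed (products):
    N≡N: 2 × 957 = 1914
    O-H: 12 × 477 = 5724
    Σ(formed) = 7638 kJ
  ΔH_I = 6135 − 7638 = −1503 kJ
Reaction II:
  Bonds broken (reactants):
    C-C: 1 × 356 = 356
    C-H: 6 × 405 = 2430
    C=C: 1 × 593 = 593
    H-Br: 1 × 360 = 360
    Σ(broken) = 3739 kJ
  Bonds formed (products):
    C-Br: 1 × 286 = 286
    C-C: 2 × 356 = 712
    C-H: 7 × 405 = 2835
    Σ(formed) = 3833 kJ
  ΔH_II = 3739 − 3833 = −94 kJ
ΔH_I − ΔH_II = −1409 kJ, so reaction I has the more negative ΔH; |ΔH_I − ΔH_II| = 1409 kJ.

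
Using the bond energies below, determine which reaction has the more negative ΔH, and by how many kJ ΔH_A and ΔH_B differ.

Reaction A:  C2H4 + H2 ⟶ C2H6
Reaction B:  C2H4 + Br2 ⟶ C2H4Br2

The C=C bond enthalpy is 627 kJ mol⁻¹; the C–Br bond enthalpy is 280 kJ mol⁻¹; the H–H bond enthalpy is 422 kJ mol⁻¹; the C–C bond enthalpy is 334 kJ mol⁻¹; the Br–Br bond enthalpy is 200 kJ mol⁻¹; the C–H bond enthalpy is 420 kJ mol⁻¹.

Reaction A, by 58 kJ

Reaction A:
  Bonds broken (reactants):
    C–H: 4 × 420 = 1680
    C=C: 1 × 627 = 627
    H–H: 1 × 422 = 422
    Σ(broken) = 2729 kJ
  Bonds formed (products):
    C–C: 1 × 334 = 334
    C–H: 6 × 420 = 2520
    Σ(formed) = 2854 kJ
  ΔH_A = 2729 − 2854 = −125 kJ
Reaction B:
  Bonds broken (reactants):
    Br–Br: 1 × 200 = 200
    C–H: 4 × 420 = 1680
    C=C: 1 × 627 = 627
    Σ(broken) = 2507 kJ
  Bonds formed (products):
    C–Br: 2 × 280 = 560
    C–C: 1 × 334 = 334
    C–H: 4 × 420 = 1680
    Σ(formed) = 2574 kJ
  ΔH_B = 2507 − 2574 = −67 kJ
ΔH_A − ΔH_B = −58 kJ, so reaction A has the more negative ΔH; |ΔH_A − ΔH_B| = 58 kJ.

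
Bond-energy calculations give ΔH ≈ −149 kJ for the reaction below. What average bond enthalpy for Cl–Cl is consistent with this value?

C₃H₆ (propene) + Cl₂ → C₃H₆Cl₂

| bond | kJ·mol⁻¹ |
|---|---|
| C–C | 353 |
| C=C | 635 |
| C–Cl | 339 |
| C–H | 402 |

Let D be the Cl–Cl bond energy.
Σ(broken) = 1×353 + 6×402 + 1×635 + 1×D = 3400 + D
Σ(formed) = 2×353 + 2×339 + 6×402 = 3796
ΔH = Σ(broken) − Σ(formed) = (3400 + D) − (3796) = −396 + D
Setting this equal to −149 kJ gives D = 247 kJ/mol.

D(Cl–Cl) ≈ 247 kJ/mol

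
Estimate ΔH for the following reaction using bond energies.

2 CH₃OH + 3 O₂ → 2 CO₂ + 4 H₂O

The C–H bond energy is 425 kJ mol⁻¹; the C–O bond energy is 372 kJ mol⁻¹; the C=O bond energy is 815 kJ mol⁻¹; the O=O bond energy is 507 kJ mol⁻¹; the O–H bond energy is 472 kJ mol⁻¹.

Bonds broken (reactants):
  C–H: 6 × 425 = 2550
  C–O: 2 × 372 = 744
  O–H: 2 × 472 = 944
  O=O: 3 × 507 = 1521
  Σ(broken) = 5759 kJ
Bonds formed (products):
  C=O: 4 × 815 = 3260
  O–H: 8 × 472 = 3776
  Σ(formed) = 7036 kJ
ΔH = Σ(broken) − Σ(formed) = 5759 − 7036 = −1277 kJ

ΔH ≈ −1277 kJ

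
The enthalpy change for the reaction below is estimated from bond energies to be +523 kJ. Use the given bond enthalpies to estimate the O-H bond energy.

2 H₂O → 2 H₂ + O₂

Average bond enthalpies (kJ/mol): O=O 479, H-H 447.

Let D be the O-H bond energy.
Σ(broken) = 4×D = 4D
Σ(formed) = 2×447 + 1×479 = 1373
ΔH = Σ(broken) − Σ(formed) = (4D) − (1373) = −1373 + 4D
Setting this equal to +523 kJ gives 4D = 1896, so D = 474 kJ/mol.

D(O-H) ≈ 474 kJ/mol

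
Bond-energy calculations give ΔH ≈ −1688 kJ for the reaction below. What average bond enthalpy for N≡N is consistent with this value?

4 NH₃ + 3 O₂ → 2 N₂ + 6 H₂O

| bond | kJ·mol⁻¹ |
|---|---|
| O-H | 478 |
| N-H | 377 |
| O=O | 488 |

Let D be the N≡N bond energy.
Σ(broken) = 12×377 + 3×488 = 5988
Σ(formed) = 2×D + 12×478 = 5736 + 2D
ΔH = Σ(broken) − Σ(formed) = (5988) − (5736 + 2D) = +252 − 2D
Setting this equal to −1688 kJ gives 2D = 1940, so D = 970 kJ/mol.

D(N≡N) ≈ 970 kJ/mol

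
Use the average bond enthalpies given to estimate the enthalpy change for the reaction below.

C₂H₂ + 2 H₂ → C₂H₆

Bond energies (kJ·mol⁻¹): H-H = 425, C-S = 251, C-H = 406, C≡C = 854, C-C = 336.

Bonds broken (reactants):
  C≡C: 1 × 854 = 854
  C-H: 2 × 406 = 812
  H-H: 2 × 425 = 850
  Σ(broken) = 2516 kJ
Bonds formed (products):
  C-C: 1 × 336 = 336
  C-H: 6 × 406 = 2436
  Σ(formed) = 2772 kJ
ΔH = Σ(broken) − Σ(formed) = 2516 − 2772 = −256 kJ

ΔH ≈ −256 kJ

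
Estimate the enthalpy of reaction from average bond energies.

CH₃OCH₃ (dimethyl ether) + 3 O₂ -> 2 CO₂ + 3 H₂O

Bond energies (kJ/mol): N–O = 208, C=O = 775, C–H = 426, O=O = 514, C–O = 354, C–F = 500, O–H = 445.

ΔH ≈ −964 kJ

Bonds broken (reactants):
  C–H: 6 × 426 = 2556
  C–O: 2 × 354 = 708
  O=O: 3 × 514 = 1542
  Σ(broken) = 4806 kJ
Bonds formed (products):
  C=O: 4 × 775 = 3100
  O–H: 6 × 445 = 2670
  Σ(formed) = 5770 kJ
ΔH = Σ(broken) − Σ(formed) = 4806 − 5770 = −964 kJ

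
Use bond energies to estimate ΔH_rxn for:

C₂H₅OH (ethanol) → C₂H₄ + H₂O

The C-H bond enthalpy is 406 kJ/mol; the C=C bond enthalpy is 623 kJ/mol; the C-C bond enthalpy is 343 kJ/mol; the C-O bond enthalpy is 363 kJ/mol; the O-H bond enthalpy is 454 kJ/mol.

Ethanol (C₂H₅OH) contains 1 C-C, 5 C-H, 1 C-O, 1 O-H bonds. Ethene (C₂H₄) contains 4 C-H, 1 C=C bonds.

ΔH ≈ +35 kJ

Bonds broken (reactants):
  C-C: 1 × 343 = 343
  C-H: 5 × 406 = 2030
  C-O: 1 × 363 = 363
  O-H: 1 × 454 = 454
  Σ(broken) = 3190 kJ
Bonds formed (products):
  C-H: 4 × 406 = 1624
  C=C: 1 × 623 = 623
  O-H: 2 × 454 = 908
  Σ(formed) = 3155 kJ
ΔH = Σ(broken) − Σ(formed) = 3190 − 3155 = +35 kJ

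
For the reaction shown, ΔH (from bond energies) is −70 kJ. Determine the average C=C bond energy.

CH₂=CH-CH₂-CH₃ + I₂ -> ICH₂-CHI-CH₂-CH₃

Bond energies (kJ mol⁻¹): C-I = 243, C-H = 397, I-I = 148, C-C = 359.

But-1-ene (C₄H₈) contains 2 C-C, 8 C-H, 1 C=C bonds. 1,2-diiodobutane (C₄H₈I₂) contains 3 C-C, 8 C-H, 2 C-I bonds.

D(C=C) ≈ 627 kJ/mol

Let D be the C=C bond energy.
Σ(broken) = 2×359 + 8×397 + 1×D + 1×148 = 4042 + D
Σ(formed) = 3×359 + 8×397 + 2×243 = 4739
ΔH = Σ(broken) − Σ(formed) = (4042 + D) − (4739) = −697 + D
Setting this equal to −70 kJ gives D = 627 kJ/mol.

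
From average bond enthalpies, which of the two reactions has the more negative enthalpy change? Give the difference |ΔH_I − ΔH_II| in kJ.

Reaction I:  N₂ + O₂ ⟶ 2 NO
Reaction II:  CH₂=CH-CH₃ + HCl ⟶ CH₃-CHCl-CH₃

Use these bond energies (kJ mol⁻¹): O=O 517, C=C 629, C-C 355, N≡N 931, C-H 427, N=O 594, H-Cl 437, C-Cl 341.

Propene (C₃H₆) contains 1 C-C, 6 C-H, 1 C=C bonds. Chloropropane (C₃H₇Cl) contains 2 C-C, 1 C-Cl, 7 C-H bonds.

Reaction II, by 317 kJ

Reaction I:
  Bonds broken (reactants):
    N≡N: 1 × 931 = 931
    O=O: 1 × 517 = 517
    Σ(broken) = 1448 kJ
  Bonds formed (products):
    N=O: 2 × 594 = 1188
    Σ(formed) = 1188 kJ
  ΔH_I = 1448 − 1188 = +260 kJ
Reaction II:
  Bonds broken (reactants):
    C-C: 1 × 355 = 355
    C-H: 6 × 427 = 2562
    C=C: 1 × 629 = 629
    H-Cl: 1 × 437 = 437
    Σ(broken) = 3983 kJ
  Bonds formed (products):
    C-C: 2 × 355 = 710
    C-Cl: 1 × 341 = 341
    C-H: 7 × 427 = 2989
    Σ(formed) = 4040 kJ
  ΔH_II = 3983 − 4040 = −57 kJ
ΔH_I − ΔH_II = +317 kJ, so reaction II has the more negative ΔH; |ΔH_I − ΔH_II| = 317 kJ.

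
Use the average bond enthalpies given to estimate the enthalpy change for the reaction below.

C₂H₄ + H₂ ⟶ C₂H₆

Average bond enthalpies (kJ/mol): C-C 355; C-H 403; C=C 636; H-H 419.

Bonds broken (reactants):
  C-H: 4 × 403 = 1612
  C=C: 1 × 636 = 636
  H-H: 1 × 419 = 419
  Σ(broken) = 2667 kJ
Bonds formed (products):
  C-C: 1 × 355 = 355
  C-H: 6 × 403 = 2418
  Σ(formed) = 2773 kJ
ΔH = Σ(broken) − Σ(formed) = 2667 − 2773 = −106 kJ

ΔH ≈ −106 kJ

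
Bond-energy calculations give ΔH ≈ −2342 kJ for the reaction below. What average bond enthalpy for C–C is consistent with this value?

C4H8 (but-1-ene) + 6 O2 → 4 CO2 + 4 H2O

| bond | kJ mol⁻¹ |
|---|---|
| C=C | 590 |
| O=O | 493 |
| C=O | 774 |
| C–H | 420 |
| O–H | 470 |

Let D be the C–C bond energy.
Σ(broken) = 2×D + 8×420 + 1×590 + 6×493 = 6908 + 2D
Σ(formed) = 8×774 + 8×470 = 9952
ΔH = Σ(broken) − Σ(formed) = (6908 + 2D) − (9952) = −3044 + 2D
Setting this equal to −2342 kJ gives 2D = 702, so D = 351 kJ/mol.

D(C–C) ≈ 351 kJ/mol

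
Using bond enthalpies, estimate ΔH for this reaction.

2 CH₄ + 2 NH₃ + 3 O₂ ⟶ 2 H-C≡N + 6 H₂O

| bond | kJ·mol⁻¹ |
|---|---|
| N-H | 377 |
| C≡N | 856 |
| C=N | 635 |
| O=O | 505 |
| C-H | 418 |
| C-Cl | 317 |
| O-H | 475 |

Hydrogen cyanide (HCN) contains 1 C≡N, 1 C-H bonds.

Bonds broken (reactants):
  C-H: 8 × 418 = 3344
  N-H: 6 × 377 = 2262
  O=O: 3 × 505 = 1515
  Σ(broken) = 7121 kJ
Bonds formed (products):
  C≡N: 2 × 856 = 1712
  C-H: 2 × 418 = 836
  O-H: 12 × 475 = 5700
  Σ(formed) = 8248 kJ
ΔH = Σ(broken) − Σ(formed) = 7121 − 8248 = −1127 kJ

ΔH ≈ −1127 kJ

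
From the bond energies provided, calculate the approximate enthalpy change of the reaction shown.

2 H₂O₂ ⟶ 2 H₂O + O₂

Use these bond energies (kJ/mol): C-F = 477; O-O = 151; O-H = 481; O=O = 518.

ΔH ≈ −216 kJ

Bonds broken (reactants):
  O-H: 4 × 481 = 1924
  O-O: 2 × 151 = 302
  Σ(broken) = 2226 kJ
Bonds formed (products):
  O-H: 4 × 481 = 1924
  O=O: 1 × 518 = 518
  Σ(formed) = 2442 kJ
ΔH = Σ(broken) − Σ(formed) = 2226 − 2442 = −216 kJ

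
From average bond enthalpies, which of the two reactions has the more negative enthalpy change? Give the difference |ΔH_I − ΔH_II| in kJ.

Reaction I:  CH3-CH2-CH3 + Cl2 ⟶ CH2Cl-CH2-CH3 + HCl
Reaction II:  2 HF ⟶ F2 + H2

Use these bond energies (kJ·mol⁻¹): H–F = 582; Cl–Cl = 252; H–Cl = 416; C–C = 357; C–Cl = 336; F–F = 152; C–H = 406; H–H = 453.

Reaction I:
  Bonds broken (reactants):
    C–C: 2 × 357 = 714
    C–H: 8 × 406 = 3248
    Cl–Cl: 1 × 252 = 252
    Σ(broken) = 4214 kJ
  Bonds formed (products):
    C–C: 2 × 357 = 714
    C–Cl: 1 × 336 = 336
    C–H: 7 × 406 = 2842
    H–Cl: 1 × 416 = 416
    Σ(formed) = 4308 kJ
  ΔH_I = 4214 − 4308 = −94 kJ
Reaction II:
  Bonds broken (reactants):
    H–F: 2 × 582 = 1164
    Σ(broken) = 1164 kJ
  Bonds formed (products):
    F–F: 1 × 152 = 152
    H–H: 1 × 453 = 453
    Σ(formed) = 605 kJ
  ΔH_II = 1164 − 605 = +559 kJ
ΔH_I − ΔH_II = −653 kJ, so reaction I has the more negative ΔH; |ΔH_I − ΔH_II| = 653 kJ.

Reaction I, by 653 kJ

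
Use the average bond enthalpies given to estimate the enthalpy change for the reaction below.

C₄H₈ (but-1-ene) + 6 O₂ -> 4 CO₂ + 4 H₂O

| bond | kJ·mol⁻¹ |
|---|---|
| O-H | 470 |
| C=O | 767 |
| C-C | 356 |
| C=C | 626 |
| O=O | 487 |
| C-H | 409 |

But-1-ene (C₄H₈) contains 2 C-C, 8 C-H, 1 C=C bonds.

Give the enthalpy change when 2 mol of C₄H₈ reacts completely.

ΔH = −4728 kJ

Bonds broken (reactants):
  C-C: 2 × 356 = 712
  C-H: 8 × 409 = 3272
  C=C: 1 × 626 = 626
  O=O: 6 × 487 = 2922
  Σ(broken) = 7532 kJ
Bonds formed (products):
  C=O: 8 × 767 = 6136
  O-H: 8 × 470 = 3760
  Σ(formed) = 9896 kJ
ΔH = Σ(broken) − Σ(formed) = 7532 − 9896 = −2364 kJ
For 2× the reaction as written: 2 × (−2364) = −4728 kJ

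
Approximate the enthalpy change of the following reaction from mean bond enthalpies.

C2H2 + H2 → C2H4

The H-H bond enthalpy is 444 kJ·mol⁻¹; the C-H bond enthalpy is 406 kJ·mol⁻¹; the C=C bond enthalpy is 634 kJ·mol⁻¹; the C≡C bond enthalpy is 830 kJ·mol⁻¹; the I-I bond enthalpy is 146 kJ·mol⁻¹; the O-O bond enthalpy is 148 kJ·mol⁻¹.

ΔH ≈ −172 kJ

Bonds broken (reactants):
  C≡C: 1 × 830 = 830
  C-H: 2 × 406 = 812
  H-H: 1 × 444 = 444
  Σ(broken) = 2086 kJ
Bonds formed (products):
  C-H: 4 × 406 = 1624
  C=C: 1 × 634 = 634
  Σ(formed) = 2258 kJ
ΔH = Σ(broken) − Σ(formed) = 2086 − 2258 = −172 kJ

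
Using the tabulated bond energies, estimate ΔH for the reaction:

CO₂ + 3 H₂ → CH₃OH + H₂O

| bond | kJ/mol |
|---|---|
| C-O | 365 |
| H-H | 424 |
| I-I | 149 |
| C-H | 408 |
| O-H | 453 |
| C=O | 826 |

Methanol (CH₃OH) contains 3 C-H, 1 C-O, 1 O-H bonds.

ΔH ≈ −24 kJ

Bonds broken (reactants):
  C=O: 2 × 826 = 1652
  H-H: 3 × 424 = 1272
  Σ(broken) = 2924 kJ
Bonds formed (products):
  C-H: 3 × 408 = 1224
  C-O: 1 × 365 = 365
  O-H: 3 × 453 = 1359
  Σ(formed) = 2948 kJ
ΔH = Σ(broken) − Σ(formed) = 2924 − 2948 = −24 kJ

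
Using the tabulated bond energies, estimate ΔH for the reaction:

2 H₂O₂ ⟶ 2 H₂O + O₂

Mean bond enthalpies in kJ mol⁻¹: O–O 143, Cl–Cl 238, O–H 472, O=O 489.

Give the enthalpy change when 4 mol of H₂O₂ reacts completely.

ΔH = −406 kJ

Bonds broken (reactants):
  O–H: 4 × 472 = 1888
  O–O: 2 × 143 = 286
  Σ(broken) = 2174 kJ
Bonds formed (products):
  O–H: 4 × 472 = 1888
  O=O: 1 × 489 = 489
  Σ(formed) = 2377 kJ
ΔH = Σ(broken) − Σ(formed) = 2174 − 2377 = −203 kJ
For 2× the reaction as written: 2 × (−203) = −406 kJ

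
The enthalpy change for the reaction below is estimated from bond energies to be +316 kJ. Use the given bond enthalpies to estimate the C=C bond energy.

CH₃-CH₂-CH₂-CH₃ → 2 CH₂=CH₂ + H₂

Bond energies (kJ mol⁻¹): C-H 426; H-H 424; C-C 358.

D(C=C) ≈ 593 kJ/mol

Let D be the C=C bond energy.
Σ(broken) = 3×358 + 10×426 = 5334
Σ(formed) = 8×426 + 2×D + 1×424 = 3832 + 2D
ΔH = Σ(broken) − Σ(formed) = (5334) − (3832 + 2D) = +1502 − 2D
Setting this equal to +316 kJ gives 2D = 1186, so D = 593 kJ/mol.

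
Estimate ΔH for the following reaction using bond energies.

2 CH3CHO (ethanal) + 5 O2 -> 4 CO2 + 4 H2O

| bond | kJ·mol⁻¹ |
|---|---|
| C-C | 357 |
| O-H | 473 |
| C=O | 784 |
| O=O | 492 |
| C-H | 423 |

Bonds broken (reactants):
  C-C: 2 × 357 = 714
  C-H: 8 × 423 = 3384
  C=O: 2 × 784 = 1568
  O=O: 5 × 492 = 2460
  Σ(broken) = 8126 kJ
Bonds formed (products):
  C=O: 8 × 784 = 6272
  O-H: 8 × 473 = 3784
  Σ(formed) = 10056 kJ
ΔH = Σ(broken) − Σ(formed) = 8126 − 10056 = −1930 kJ

ΔH ≈ −1930 kJ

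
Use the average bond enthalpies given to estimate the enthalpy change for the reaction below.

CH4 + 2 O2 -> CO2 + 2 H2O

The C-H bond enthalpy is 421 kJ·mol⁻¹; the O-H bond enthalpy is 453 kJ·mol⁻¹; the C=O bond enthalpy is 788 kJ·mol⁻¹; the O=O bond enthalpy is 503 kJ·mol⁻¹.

ΔH ≈ −698 kJ

Bonds broken (reactants):
  C-H: 4 × 421 = 1684
  O=O: 2 × 503 = 1006
  Σ(broken) = 2690 kJ
Bonds formed (products):
  C=O: 2 × 788 = 1576
  O-H: 4 × 453 = 1812
  Σ(formed) = 3388 kJ
ΔH = Σ(broken) − Σ(formed) = 2690 − 3388 = −698 kJ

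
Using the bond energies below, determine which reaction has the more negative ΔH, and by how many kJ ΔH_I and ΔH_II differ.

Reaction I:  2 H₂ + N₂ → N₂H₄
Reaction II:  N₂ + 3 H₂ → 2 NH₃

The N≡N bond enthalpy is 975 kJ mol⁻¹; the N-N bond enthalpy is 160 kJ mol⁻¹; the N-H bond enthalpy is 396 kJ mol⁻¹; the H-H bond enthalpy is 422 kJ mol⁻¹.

Reaction II, by 210 kJ

Reaction I:
  Bonds broken (reactants):
    H-H: 2 × 422 = 844
    N≡N: 1 × 975 = 975
    Σ(broken) = 1819 kJ
  Bonds formed (products):
    N-H: 4 × 396 = 1584
    N-N: 1 × 160 = 160
    Σ(formed) = 1744 kJ
  ΔH_I = 1819 − 1744 = +75 kJ
Reaction II:
  Bonds broken (reactants):
    H-H: 3 × 422 = 1266
    N≡N: 1 × 975 = 975
    Σ(broken) = 2241 kJ
  Bonds formed (products):
    N-H: 6 × 396 = 2376
    Σ(formed) = 2376 kJ
  ΔH_II = 2241 − 2376 = −135 kJ
ΔH_I − ΔH_II = +210 kJ, so reaction II has the more negative ΔH; |ΔH_I − ΔH_II| = 210 kJ.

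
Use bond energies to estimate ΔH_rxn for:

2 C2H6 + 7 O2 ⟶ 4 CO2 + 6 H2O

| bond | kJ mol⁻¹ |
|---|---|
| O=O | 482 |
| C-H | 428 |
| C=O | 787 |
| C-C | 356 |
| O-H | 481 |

Bonds broken (reactants):
  C-C: 2 × 356 = 712
  C-H: 12 × 428 = 5136
  O=O: 7 × 482 = 3374
  Σ(broken) = 9222 kJ
Bonds formed (products):
  C=O: 8 × 787 = 6296
  O-H: 12 × 481 = 5772
  Σ(formed) = 12068 kJ
ΔH = Σ(broken) − Σ(formed) = 9222 − 12068 = −2846 kJ

ΔH ≈ −2846 kJ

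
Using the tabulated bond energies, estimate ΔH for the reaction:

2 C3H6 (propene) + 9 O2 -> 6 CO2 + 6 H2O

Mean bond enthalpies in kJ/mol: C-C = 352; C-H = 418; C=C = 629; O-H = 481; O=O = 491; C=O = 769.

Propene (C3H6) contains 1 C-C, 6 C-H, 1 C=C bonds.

ΔH ≈ −3603 kJ

Bonds broken (reactants):
  C-C: 2 × 352 = 704
  C-H: 12 × 418 = 5016
  C=C: 2 × 629 = 1258
  O=O: 9 × 491 = 4419
  Σ(broken) = 11397 kJ
Bonds formed (products):
  C=O: 12 × 769 = 9228
  O-H: 12 × 481 = 5772
  Σ(formed) = 15000 kJ
ΔH = Σ(broken) − Σ(formed) = 11397 − 15000 = −3603 kJ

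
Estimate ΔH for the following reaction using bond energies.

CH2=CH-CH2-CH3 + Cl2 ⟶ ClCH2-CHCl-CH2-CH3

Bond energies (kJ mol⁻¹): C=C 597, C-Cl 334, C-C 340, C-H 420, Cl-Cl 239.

ΔH ≈ −172 kJ

Bonds broken (reactants):
  C-C: 2 × 340 = 680
  C-H: 8 × 420 = 3360
  C=C: 1 × 597 = 597
  Cl-Cl: 1 × 239 = 239
  Σ(broken) = 4876 kJ
Bonds formed (products):
  C-C: 3 × 340 = 1020
  C-Cl: 2 × 334 = 668
  C-H: 8 × 420 = 3360
  Σ(formed) = 5048 kJ
ΔH = Σ(broken) − Σ(formed) = 4876 − 5048 = −172 kJ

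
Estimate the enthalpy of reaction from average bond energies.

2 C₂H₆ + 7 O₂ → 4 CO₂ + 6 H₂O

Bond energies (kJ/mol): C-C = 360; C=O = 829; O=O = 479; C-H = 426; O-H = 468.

Bonds broken (reactants):
  C-C: 2 × 360 = 720
  C-H: 12 × 426 = 5112
  O=O: 7 × 479 = 3353
  Σ(broken) = 9185 kJ
Bonds formed (products):
  C=O: 8 × 829 = 6632
  O-H: 12 × 468 = 5616
  Σ(formed) = 12248 kJ
ΔH = Σ(broken) − Σ(formed) = 9185 − 12248 = −3063 kJ

ΔH ≈ −3063 kJ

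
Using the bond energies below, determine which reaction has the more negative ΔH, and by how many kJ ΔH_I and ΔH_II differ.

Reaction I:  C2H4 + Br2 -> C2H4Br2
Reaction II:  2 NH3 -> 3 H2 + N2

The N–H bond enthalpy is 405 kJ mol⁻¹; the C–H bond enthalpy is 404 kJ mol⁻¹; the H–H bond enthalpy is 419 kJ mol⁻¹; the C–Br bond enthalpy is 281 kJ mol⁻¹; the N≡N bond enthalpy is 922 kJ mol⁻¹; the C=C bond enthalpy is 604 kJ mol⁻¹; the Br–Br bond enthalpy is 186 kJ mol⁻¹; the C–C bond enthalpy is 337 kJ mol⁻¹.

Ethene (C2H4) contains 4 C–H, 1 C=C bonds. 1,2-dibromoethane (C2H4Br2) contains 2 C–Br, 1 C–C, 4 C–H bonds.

Reaction I, by 360 kJ

Reaction I:
  Bonds broken (reactants):
    Br–Br: 1 × 186 = 186
    C–H: 4 × 404 = 1616
    C=C: 1 × 604 = 604
    Σ(broken) = 2406 kJ
  Bonds formed (products):
    C–Br: 2 × 281 = 562
    C–C: 1 × 337 = 337
    C–H: 4 × 404 = 1616
    Σ(formed) = 2515 kJ
  ΔH_I = 2406 − 2515 = −109 kJ
Reaction II:
  Bonds broken (reactants):
    N–H: 6 × 405 = 2430
    Σ(broken) = 2430 kJ
  Bonds formed (products):
    H–H: 3 × 419 = 1257
    N≡N: 1 × 922 = 922
    Σ(formed) = 2179 kJ
  ΔH_II = 2430 − 2179 = +251 kJ
ΔH_I − ΔH_II = −360 kJ, so reaction I has the more negative ΔH; |ΔH_I − ΔH_II| = 360 kJ.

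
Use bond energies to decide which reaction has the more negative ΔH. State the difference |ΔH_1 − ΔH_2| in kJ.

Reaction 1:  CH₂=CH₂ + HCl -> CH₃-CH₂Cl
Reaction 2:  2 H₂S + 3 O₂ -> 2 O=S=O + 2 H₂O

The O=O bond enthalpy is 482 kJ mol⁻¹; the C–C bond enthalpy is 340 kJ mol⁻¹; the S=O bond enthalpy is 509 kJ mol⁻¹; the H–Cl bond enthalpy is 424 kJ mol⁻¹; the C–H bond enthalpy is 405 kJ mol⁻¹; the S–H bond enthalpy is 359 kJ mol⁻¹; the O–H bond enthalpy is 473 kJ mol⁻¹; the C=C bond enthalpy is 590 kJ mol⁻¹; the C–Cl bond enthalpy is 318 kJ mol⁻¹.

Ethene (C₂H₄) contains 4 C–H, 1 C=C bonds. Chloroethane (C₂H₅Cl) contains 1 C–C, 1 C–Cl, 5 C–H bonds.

Reaction 1:
  Bonds broken (reactants):
    C–H: 4 × 405 = 1620
    C=C: 1 × 590 = 590
    H–Cl: 1 × 424 = 424
    Σ(broken) = 2634 kJ
  Bonds formed (products):
    C–C: 1 × 340 = 340
    C–Cl: 1 × 318 = 318
    C–H: 5 × 405 = 2025
    Σ(formed) = 2683 kJ
  ΔH_1 = 2634 − 2683 = −49 kJ
Reaction 2:
  Bonds broken (reactants):
    O=O: 3 × 482 = 1446
    S–H: 4 × 359 = 1436
    Σ(broken) = 2882 kJ
  Bonds formed (products):
    O–H: 4 × 473 = 1892
    S=O: 4 × 509 = 2036
    Σ(formed) = 3928 kJ
  ΔH_2 = 2882 − 3928 = −1046 kJ
ΔH_1 − ΔH_2 = +997 kJ, so reaction 2 has the more negative ΔH; |ΔH_1 − ΔH_2| = 997 kJ.

Reaction 2, by 997 kJ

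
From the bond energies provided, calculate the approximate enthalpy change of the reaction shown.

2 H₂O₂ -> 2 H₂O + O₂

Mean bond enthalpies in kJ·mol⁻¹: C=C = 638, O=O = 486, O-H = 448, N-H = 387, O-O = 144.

Bonds broken (reactants):
  O-H: 4 × 448 = 1792
  O-O: 2 × 144 = 288
  Σ(broken) = 2080 kJ
Bonds formed (products):
  O-H: 4 × 448 = 1792
  O=O: 1 × 486 = 486
  Σ(formed) = 2278 kJ
ΔH = Σ(broken) − Σ(formed) = 2080 − 2278 = −198 kJ

ΔH ≈ −198 kJ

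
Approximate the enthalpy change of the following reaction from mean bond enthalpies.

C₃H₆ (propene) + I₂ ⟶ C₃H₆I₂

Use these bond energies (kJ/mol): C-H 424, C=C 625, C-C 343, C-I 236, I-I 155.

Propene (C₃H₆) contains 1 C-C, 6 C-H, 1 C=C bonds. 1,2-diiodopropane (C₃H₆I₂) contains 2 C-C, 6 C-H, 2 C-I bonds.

ΔH ≈ −35 kJ

Bonds broken (reactants):
  C-C: 1 × 343 = 343
  C-H: 6 × 424 = 2544
  C=C: 1 × 625 = 625
  I-I: 1 × 155 = 155
  Σ(broken) = 3667 kJ
Bonds formed (products):
  C-C: 2 × 343 = 686
  C-H: 6 × 424 = 2544
  C-I: 2 × 236 = 472
  Σ(formed) = 3702 kJ
ΔH = Σ(broken) − Σ(formed) = 3667 − 3702 = −35 kJ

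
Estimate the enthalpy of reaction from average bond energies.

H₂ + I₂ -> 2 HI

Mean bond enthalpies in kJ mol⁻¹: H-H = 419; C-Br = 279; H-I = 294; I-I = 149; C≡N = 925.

Bonds broken (reactants):
  H-H: 1 × 419 = 419
  I-I: 1 × 149 = 149
  Σ(broken) = 568 kJ
Bonds formed (products):
  H-I: 2 × 294 = 588
  Σ(formed) = 588 kJ
ΔH = Σ(broken) − Σ(formed) = 568 − 588 = −20 kJ

ΔH ≈ −20 kJ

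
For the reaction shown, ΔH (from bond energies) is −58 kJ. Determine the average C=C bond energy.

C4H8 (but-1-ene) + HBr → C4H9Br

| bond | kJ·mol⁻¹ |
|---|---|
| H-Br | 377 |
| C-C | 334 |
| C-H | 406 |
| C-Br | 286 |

Let D be the C=C bond energy.
Σ(broken) = 2×334 + 8×406 + 1×D + 1×377 = 4293 + D
Σ(formed) = 1×286 + 3×334 + 9×406 = 4942
ΔH = Σ(broken) − Σ(formed) = (4293 + D) − (4942) = −649 + D
Setting this equal to −58 kJ gives D = 591 kJ/mol.

D(C=C) ≈ 591 kJ/mol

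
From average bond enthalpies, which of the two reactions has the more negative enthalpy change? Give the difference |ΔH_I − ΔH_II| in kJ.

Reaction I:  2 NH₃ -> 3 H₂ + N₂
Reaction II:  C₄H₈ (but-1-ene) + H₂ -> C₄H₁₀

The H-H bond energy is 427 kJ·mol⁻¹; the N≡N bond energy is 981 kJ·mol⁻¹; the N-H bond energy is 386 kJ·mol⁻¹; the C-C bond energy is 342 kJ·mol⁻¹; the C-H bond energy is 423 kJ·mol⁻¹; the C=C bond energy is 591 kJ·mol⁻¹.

Reaction I:
  Bonds broken (reactants):
    N-H: 6 × 386 = 2316
    Σ(broken) = 2316 kJ
  Bonds formed (products):
    H-H: 3 × 427 = 1281
    N≡N: 1 × 981 = 981
    Σ(formed) = 2262 kJ
  ΔH_I = 2316 − 2262 = +54 kJ
Reaction II:
  Bonds broken (reactants):
    C-C: 2 × 342 = 684
    C-H: 8 × 423 = 3384
    C=C: 1 × 591 = 591
    H-H: 1 × 427 = 427
    Σ(broken) = 5086 kJ
  Bonds formed (products):
    C-C: 3 × 342 = 1026
    C-H: 10 × 423 = 4230
    Σ(formed) = 5256 kJ
  ΔH_II = 5086 − 5256 = −170 kJ
ΔH_I − ΔH_II = +224 kJ, so reaction II has the more negative ΔH; |ΔH_I − ΔH_II| = 224 kJ.

Reaction II, by 224 kJ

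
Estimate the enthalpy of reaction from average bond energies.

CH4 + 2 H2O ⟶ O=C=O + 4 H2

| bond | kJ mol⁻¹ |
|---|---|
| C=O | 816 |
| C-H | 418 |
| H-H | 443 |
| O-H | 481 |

Bonds broken (reactants):
  C-H: 4 × 418 = 1672
  O-H: 4 × 481 = 1924
  Σ(broken) = 3596 kJ
Bonds formed (products):
  C=O: 2 × 816 = 1632
  H-H: 4 × 443 = 1772
  Σ(formed) = 3404 kJ
ΔH = Σ(broken) − Σ(formed) = 3596 − 3404 = +192 kJ

ΔH ≈ +192 kJ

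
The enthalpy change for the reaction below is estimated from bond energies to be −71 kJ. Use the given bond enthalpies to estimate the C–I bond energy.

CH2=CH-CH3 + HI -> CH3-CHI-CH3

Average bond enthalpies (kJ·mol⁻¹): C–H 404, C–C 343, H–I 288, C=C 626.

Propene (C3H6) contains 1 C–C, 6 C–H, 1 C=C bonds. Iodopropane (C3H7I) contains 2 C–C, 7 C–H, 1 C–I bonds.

D(C–I) ≈ 238 kJ/mol

Let D be the C–I bond energy.
Σ(broken) = 1×343 + 6×404 + 1×626 + 1×288 = 3681
Σ(formed) = 2×343 + 7×404 + 1×D = 3514 + D
ΔH = Σ(broken) − Σ(formed) = (3681) − (3514 + D) = +167 − D
Setting this equal to −71 kJ gives D = 238 kJ/mol.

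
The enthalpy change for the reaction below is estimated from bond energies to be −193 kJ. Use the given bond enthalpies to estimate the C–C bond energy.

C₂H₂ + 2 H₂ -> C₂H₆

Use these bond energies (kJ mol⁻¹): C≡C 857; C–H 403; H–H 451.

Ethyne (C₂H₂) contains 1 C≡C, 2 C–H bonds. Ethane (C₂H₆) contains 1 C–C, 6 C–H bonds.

Let D be the C–C bond energy.
Σ(broken) = 1×857 + 2×403 + 2×451 = 2565
Σ(formed) = 1×D + 6×403 = 2418 + D
ΔH = Σ(broken) − Σ(formed) = (2565) − (2418 + D) = +147 − D
Setting this equal to −193 kJ gives D = 340 kJ/mol.

D(C–C) ≈ 340 kJ/mol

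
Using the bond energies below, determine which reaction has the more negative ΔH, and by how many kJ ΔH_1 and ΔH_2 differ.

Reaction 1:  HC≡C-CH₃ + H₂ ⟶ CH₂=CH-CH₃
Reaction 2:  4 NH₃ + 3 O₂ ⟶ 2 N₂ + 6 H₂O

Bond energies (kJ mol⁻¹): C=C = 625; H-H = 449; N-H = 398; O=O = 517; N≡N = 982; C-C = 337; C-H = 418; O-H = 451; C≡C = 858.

Reaction 1:
  Bonds broken (reactants):
    C≡C: 1 × 858 = 858
    C-C: 1 × 337 = 337
    C-H: 4 × 418 = 1672
    H-H: 1 × 449 = 449
    Σ(broken) = 3316 kJ
  Bonds formed (products):
    C-C: 1 × 337 = 337
    C-H: 6 × 418 = 2508
    C=C: 1 × 625 = 625
    Σ(formed) = 3470 kJ
  ΔH_1 = 3316 − 3470 = −154 kJ
Reaction 2:
  Bonds broken (reactants):
    N-H: 12 × 398 = 4776
    O=O: 3 × 517 = 1551
    Σ(broken) = 6327 kJ
  Bonds formed (products):
    N≡N: 2 × 982 = 1964
    O-H: 12 × 451 = 5412
    Σ(formed) = 7376 kJ
  ΔH_2 = 6327 − 7376 = −1049 kJ
ΔH_1 − ΔH_2 = +895 kJ, so reaction 2 has the more negative ΔH; |ΔH_1 − ΔH_2| = 895 kJ.

Reaction 2, by 895 kJ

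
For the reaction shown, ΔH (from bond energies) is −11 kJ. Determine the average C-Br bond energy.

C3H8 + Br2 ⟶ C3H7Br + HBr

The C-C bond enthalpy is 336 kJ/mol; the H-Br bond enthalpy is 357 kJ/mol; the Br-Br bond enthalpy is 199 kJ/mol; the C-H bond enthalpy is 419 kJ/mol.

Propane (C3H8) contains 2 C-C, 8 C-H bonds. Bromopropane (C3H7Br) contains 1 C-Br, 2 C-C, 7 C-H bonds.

Let D be the C-Br bond energy.
Σ(broken) = 1×199 + 2×336 + 8×419 = 4223
Σ(formed) = 1×D + 2×336 + 7×419 + 1×357 = 3962 + D
ΔH = Σ(broken) − Σ(formed) = (4223) − (3962 + D) = +261 − D
Setting this equal to −11 kJ gives D = 272 kJ/mol.

D(C-Br) ≈ 272 kJ/mol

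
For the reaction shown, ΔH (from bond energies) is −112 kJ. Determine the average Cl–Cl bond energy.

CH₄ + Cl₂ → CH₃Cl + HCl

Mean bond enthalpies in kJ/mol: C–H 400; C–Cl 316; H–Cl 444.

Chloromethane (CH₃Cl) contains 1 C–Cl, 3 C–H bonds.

D(Cl–Cl) ≈ 248 kJ/mol

Let D be the Cl–Cl bond energy.
Σ(broken) = 4×400 + 1×D = 1600 + D
Σ(formed) = 1×316 + 3×400 + 1×444 = 1960
ΔH = Σ(broken) − Σ(formed) = (1600 + D) − (1960) = −360 + D
Setting this equal to −112 kJ gives D = 248 kJ/mol.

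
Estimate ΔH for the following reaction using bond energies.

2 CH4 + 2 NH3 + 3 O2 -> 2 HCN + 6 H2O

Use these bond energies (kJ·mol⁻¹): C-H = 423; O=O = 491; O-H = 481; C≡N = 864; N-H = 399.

ΔH ≈ −1095 kJ

Bonds broken (reactants):
  C-H: 8 × 423 = 3384
  N-H: 6 × 399 = 2394
  O=O: 3 × 491 = 1473
  Σ(broken) = 7251 kJ
Bonds formed (products):
  C≡N: 2 × 864 = 1728
  C-H: 2 × 423 = 846
  O-H: 12 × 481 = 5772
  Σ(formed) = 8346 kJ
ΔH = Σ(broken) − Σ(formed) = 7251 − 8346 = −1095 kJ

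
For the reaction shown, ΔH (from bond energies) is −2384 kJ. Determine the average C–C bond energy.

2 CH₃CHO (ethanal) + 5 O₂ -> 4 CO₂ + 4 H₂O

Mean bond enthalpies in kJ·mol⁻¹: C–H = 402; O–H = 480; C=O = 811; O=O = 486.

D(C–C) ≈ 338 kJ/mol

Let D be the C–C bond energy.
Σ(broken) = 2×D + 8×402 + 2×811 + 5×486 = 7268 + 2D
Σ(formed) = 8×811 + 8×480 = 10328
ΔH = Σ(broken) − Σ(formed) = (7268 + 2D) − (10328) = −3060 + 2D
Setting this equal to −2384 kJ gives 2D = 676, so D = 338 kJ/mol.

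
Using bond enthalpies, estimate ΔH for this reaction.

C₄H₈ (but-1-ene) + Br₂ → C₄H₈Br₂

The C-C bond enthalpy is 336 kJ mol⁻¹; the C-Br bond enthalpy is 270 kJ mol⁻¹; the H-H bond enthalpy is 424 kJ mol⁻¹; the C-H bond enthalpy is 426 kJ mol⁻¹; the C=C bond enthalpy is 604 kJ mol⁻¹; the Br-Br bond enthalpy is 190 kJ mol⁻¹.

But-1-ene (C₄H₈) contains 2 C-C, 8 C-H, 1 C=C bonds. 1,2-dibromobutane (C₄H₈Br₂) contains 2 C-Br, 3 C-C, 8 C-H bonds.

Bonds broken (reactants):
  Br-Br: 1 × 190 = 190
  C-C: 2 × 336 = 672
  C-H: 8 × 426 = 3408
  C=C: 1 × 604 = 604
  Σ(broken) = 4874 kJ
Bonds formed (products):
  C-Br: 2 × 270 = 540
  C-C: 3 × 336 = 1008
  C-H: 8 × 426 = 3408
  Σ(formed) = 4956 kJ
ΔH = Σ(broken) − Σ(formed) = 4874 − 4956 = −82 kJ

ΔH ≈ −82 kJ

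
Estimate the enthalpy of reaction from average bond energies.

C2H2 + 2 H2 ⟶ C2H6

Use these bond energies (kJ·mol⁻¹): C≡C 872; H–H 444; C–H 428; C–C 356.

ΔH ≈ −308 kJ

Bonds broken (reactants):
  C≡C: 1 × 872 = 872
  C–H: 2 × 428 = 856
  H–H: 2 × 444 = 888
  Σ(broken) = 2616 kJ
Bonds formed (products):
  C–C: 1 × 356 = 356
  C–H: 6 × 428 = 2568
  Σ(formed) = 2924 kJ
ΔH = Σ(broken) − Σ(formed) = 2616 − 2924 = −308 kJ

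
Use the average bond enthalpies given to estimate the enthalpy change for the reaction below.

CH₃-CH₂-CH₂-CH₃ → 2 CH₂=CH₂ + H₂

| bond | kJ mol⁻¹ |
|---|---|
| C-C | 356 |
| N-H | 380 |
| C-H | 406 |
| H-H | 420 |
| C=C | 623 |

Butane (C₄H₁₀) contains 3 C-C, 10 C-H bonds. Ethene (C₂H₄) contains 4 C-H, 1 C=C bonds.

Bonds broken (reactants):
  C-C: 3 × 356 = 1068
  C-H: 10 × 406 = 4060
  Σ(broken) = 5128 kJ
Bonds formed (products):
  C-H: 8 × 406 = 3248
  C=C: 2 × 623 = 1246
  H-H: 1 × 420 = 420
  Σ(formed) = 4914 kJ
ΔH = Σ(broken) − Σ(formed) = 5128 − 4914 = +214 kJ

ΔH ≈ +214 kJ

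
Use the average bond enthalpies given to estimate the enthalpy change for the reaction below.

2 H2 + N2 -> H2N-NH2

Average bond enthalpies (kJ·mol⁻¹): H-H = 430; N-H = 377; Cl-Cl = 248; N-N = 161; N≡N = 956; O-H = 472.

ΔH ≈ +147 kJ

Bonds broken (reactants):
  H-H: 2 × 430 = 860
  N≡N: 1 × 956 = 956
  Σ(broken) = 1816 kJ
Bonds formed (products):
  N-H: 4 × 377 = 1508
  N-N: 1 × 161 = 161
  Σ(formed) = 1669 kJ
ΔH = Σ(broken) − Σ(formed) = 1816 − 1669 = +147 kJ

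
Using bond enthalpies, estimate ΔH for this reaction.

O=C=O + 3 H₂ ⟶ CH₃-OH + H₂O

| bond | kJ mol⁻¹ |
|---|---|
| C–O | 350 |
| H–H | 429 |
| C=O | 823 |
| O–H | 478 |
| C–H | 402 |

Bonds broken (reactants):
  C=O: 2 × 823 = 1646
  H–H: 3 × 429 = 1287
  Σ(broken) = 2933 kJ
Bonds formed (products):
  C–H: 3 × 402 = 1206
  C–O: 1 × 350 = 350
  O–H: 3 × 478 = 1434
  Σ(formed) = 2990 kJ
ΔH = Σ(broken) − Σ(formed) = 2933 − 2990 = −57 kJ

ΔH ≈ −57 kJ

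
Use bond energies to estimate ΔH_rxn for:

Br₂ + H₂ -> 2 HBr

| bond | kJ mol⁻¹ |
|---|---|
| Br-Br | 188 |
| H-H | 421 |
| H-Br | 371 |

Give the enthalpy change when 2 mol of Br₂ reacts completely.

ΔH = −266 kJ

Bonds broken (reactants):
  Br-Br: 1 × 188 = 188
  H-H: 1 × 421 = 421
  Σ(broken) = 609 kJ
Bonds formed (products):
  H-Br: 2 × 371 = 742
  Σ(formed) = 742 kJ
ΔH = Σ(broken) − Σ(formed) = 609 − 742 = −133 kJ
For 2× the reaction as written: 2 × (−133) = −266 kJ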